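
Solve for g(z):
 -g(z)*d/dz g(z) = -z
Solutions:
 g(z) = -sqrt(C1 + z^2)
 g(z) = sqrt(C1 + z^2)


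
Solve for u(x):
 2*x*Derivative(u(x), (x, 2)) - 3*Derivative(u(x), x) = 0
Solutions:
 u(x) = C1 + C2*x^(5/2)


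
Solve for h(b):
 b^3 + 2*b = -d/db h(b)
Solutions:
 h(b) = C1 - b^4/4 - b^2


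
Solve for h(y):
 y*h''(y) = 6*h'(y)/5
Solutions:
 h(y) = C1 + C2*y^(11/5)


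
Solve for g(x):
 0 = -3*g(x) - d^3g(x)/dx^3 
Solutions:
 g(x) = C3*exp(-3^(1/3)*x) + (C1*sin(3^(5/6)*x/2) + C2*cos(3^(5/6)*x/2))*exp(3^(1/3)*x/2)


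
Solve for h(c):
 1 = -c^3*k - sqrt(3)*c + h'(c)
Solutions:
 h(c) = C1 + c^4*k/4 + sqrt(3)*c^2/2 + c


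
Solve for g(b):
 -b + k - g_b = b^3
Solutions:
 g(b) = C1 - b^4/4 - b^2/2 + b*k


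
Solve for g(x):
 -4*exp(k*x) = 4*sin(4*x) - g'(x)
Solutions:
 g(x) = C1 - cos(4*x) + 4*exp(k*x)/k


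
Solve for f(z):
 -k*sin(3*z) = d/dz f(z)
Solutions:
 f(z) = C1 + k*cos(3*z)/3


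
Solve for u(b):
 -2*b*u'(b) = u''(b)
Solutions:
 u(b) = C1 + C2*erf(b)


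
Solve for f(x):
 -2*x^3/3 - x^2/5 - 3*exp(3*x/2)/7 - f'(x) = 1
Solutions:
 f(x) = C1 - x^4/6 - x^3/15 - x - 2*exp(3*x/2)/7


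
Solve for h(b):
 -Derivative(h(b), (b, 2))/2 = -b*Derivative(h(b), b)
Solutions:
 h(b) = C1 + C2*erfi(b)


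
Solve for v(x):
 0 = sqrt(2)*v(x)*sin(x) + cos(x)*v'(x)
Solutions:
 v(x) = C1*cos(x)^(sqrt(2))


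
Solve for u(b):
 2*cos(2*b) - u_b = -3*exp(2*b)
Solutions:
 u(b) = C1 + 3*exp(2*b)/2 + sin(2*b)


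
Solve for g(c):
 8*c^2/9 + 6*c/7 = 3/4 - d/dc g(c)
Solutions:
 g(c) = C1 - 8*c^3/27 - 3*c^2/7 + 3*c/4


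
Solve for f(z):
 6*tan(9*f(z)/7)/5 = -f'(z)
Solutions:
 f(z) = -7*asin(C1*exp(-54*z/35))/9 + 7*pi/9
 f(z) = 7*asin(C1*exp(-54*z/35))/9


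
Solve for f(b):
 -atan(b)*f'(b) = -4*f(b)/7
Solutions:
 f(b) = C1*exp(4*Integral(1/atan(b), b)/7)


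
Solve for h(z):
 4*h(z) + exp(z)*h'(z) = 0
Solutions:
 h(z) = C1*exp(4*exp(-z))


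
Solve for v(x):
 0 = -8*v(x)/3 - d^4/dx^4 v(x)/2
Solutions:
 v(x) = (C1*sin(sqrt(2)*3^(3/4)*x/3) + C2*cos(sqrt(2)*3^(3/4)*x/3))*exp(-sqrt(2)*3^(3/4)*x/3) + (C3*sin(sqrt(2)*3^(3/4)*x/3) + C4*cos(sqrt(2)*3^(3/4)*x/3))*exp(sqrt(2)*3^(3/4)*x/3)


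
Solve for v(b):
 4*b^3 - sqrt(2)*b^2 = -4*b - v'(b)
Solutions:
 v(b) = C1 - b^4 + sqrt(2)*b^3/3 - 2*b^2


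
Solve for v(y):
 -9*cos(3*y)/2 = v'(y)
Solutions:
 v(y) = C1 - 3*sin(3*y)/2


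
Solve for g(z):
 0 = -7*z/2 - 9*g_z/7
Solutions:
 g(z) = C1 - 49*z^2/36


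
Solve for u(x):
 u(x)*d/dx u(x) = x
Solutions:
 u(x) = -sqrt(C1 + x^2)
 u(x) = sqrt(C1 + x^2)


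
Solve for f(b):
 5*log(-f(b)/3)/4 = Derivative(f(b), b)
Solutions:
 -4*Integral(1/(log(-_y) - log(3)), (_y, f(b)))/5 = C1 - b


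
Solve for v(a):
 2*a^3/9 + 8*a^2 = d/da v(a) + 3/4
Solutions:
 v(a) = C1 + a^4/18 + 8*a^3/3 - 3*a/4


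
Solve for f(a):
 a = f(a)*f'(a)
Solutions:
 f(a) = -sqrt(C1 + a^2)
 f(a) = sqrt(C1 + a^2)


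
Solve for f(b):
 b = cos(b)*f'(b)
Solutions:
 f(b) = C1 + Integral(b/cos(b), b)


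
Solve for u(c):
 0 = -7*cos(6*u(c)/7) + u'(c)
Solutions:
 -7*c - 7*log(sin(6*u(c)/7) - 1)/12 + 7*log(sin(6*u(c)/7) + 1)/12 = C1


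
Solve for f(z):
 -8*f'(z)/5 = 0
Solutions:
 f(z) = C1


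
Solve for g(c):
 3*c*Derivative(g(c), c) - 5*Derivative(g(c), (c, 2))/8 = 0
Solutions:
 g(c) = C1 + C2*erfi(2*sqrt(15)*c/5)


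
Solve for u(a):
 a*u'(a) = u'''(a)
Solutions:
 u(a) = C1 + Integral(C2*airyai(a) + C3*airybi(a), a)


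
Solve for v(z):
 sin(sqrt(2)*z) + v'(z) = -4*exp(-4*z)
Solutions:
 v(z) = C1 + sqrt(2)*cos(sqrt(2)*z)/2 + exp(-4*z)


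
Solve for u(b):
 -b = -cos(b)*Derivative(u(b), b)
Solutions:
 u(b) = C1 + Integral(b/cos(b), b)


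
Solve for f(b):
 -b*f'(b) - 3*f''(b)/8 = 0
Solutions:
 f(b) = C1 + C2*erf(2*sqrt(3)*b/3)


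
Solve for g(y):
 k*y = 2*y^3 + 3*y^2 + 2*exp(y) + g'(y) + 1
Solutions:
 g(y) = C1 + k*y^2/2 - y^4/2 - y^3 - y - 2*exp(y)


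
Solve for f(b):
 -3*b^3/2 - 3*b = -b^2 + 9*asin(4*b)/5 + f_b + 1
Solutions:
 f(b) = C1 - 3*b^4/8 + b^3/3 - 3*b^2/2 - 9*b*asin(4*b)/5 - b - 9*sqrt(1 - 16*b^2)/20


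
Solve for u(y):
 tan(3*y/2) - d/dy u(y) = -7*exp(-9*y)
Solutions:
 u(y) = C1 + log(tan(3*y/2)^2 + 1)/3 - 7*exp(-9*y)/9


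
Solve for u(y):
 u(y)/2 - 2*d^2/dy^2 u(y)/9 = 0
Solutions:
 u(y) = C1*exp(-3*y/2) + C2*exp(3*y/2)


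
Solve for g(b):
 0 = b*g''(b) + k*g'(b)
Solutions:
 g(b) = C1 + b^(1 - re(k))*(C2*sin(log(b)*Abs(im(k))) + C3*cos(log(b)*im(k)))


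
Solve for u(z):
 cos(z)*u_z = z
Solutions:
 u(z) = C1 + Integral(z/cos(z), z)


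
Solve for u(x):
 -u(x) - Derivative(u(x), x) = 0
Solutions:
 u(x) = C1*exp(-x)


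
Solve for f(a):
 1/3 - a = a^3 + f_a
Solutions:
 f(a) = C1 - a^4/4 - a^2/2 + a/3


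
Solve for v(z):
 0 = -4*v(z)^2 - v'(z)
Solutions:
 v(z) = 1/(C1 + 4*z)


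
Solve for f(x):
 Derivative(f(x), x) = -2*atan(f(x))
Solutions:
 Integral(1/atan(_y), (_y, f(x))) = C1 - 2*x


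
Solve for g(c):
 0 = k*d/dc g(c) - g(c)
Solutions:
 g(c) = C1*exp(c/k)


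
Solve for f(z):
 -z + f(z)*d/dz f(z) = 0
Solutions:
 f(z) = -sqrt(C1 + z^2)
 f(z) = sqrt(C1 + z^2)


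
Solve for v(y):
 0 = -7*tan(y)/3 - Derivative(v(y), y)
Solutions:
 v(y) = C1 + 7*log(cos(y))/3


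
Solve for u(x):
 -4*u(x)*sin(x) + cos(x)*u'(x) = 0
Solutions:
 u(x) = C1/cos(x)^4


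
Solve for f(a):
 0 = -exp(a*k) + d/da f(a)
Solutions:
 f(a) = C1 + exp(a*k)/k


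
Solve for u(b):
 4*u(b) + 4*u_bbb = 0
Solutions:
 u(b) = C3*exp(-b) + (C1*sin(sqrt(3)*b/2) + C2*cos(sqrt(3)*b/2))*exp(b/2)


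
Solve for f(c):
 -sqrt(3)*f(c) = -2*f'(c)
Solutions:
 f(c) = C1*exp(sqrt(3)*c/2)


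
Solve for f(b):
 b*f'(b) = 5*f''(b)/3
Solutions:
 f(b) = C1 + C2*erfi(sqrt(30)*b/10)


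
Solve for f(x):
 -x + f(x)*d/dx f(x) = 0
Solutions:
 f(x) = -sqrt(C1 + x^2)
 f(x) = sqrt(C1 + x^2)


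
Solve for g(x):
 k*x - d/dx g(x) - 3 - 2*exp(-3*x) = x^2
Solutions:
 g(x) = C1 + k*x^2/2 - x^3/3 - 3*x + 2*exp(-3*x)/3


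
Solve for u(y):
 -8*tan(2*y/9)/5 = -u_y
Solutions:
 u(y) = C1 - 36*log(cos(2*y/9))/5


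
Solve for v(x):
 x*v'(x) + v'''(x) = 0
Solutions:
 v(x) = C1 + Integral(C2*airyai(-x) + C3*airybi(-x), x)


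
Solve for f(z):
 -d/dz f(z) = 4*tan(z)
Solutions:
 f(z) = C1 + 4*log(cos(z))


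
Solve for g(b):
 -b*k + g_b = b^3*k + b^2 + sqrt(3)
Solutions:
 g(b) = C1 + b^4*k/4 + b^3/3 + b^2*k/2 + sqrt(3)*b


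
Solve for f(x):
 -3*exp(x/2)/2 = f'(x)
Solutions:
 f(x) = C1 - 3*exp(x/2)


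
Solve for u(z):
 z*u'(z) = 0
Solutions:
 u(z) = C1


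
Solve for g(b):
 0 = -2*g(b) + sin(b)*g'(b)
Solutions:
 g(b) = C1*(cos(b) - 1)/(cos(b) + 1)


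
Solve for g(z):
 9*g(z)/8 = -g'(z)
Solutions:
 g(z) = C1*exp(-9*z/8)


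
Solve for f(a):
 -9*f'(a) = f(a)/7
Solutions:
 f(a) = C1*exp(-a/63)


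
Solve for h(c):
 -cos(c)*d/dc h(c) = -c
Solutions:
 h(c) = C1 + Integral(c/cos(c), c)


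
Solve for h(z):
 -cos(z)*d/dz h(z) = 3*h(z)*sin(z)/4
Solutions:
 h(z) = C1*cos(z)^(3/4)


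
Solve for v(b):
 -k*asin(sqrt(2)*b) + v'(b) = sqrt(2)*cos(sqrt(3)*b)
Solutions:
 v(b) = C1 + k*(b*asin(sqrt(2)*b) + sqrt(2)*sqrt(1 - 2*b^2)/2) + sqrt(6)*sin(sqrt(3)*b)/3


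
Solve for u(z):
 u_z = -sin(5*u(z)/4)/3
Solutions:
 z/3 + 2*log(cos(5*u(z)/4) - 1)/5 - 2*log(cos(5*u(z)/4) + 1)/5 = C1


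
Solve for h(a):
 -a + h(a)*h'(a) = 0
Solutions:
 h(a) = -sqrt(C1 + a^2)
 h(a) = sqrt(C1 + a^2)


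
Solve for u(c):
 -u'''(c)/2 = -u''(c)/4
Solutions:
 u(c) = C1 + C2*c + C3*exp(c/2)


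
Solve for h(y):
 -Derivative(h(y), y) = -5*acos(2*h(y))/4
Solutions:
 Integral(1/acos(2*_y), (_y, h(y))) = C1 + 5*y/4


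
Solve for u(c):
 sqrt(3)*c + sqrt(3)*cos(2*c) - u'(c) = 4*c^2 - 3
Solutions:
 u(c) = C1 - 4*c^3/3 + sqrt(3)*c^2/2 + 3*c + sqrt(3)*sin(2*c)/2


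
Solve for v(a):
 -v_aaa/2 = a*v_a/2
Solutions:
 v(a) = C1 + Integral(C2*airyai(-a) + C3*airybi(-a), a)


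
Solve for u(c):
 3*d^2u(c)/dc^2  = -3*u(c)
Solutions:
 u(c) = C1*sin(c) + C2*cos(c)


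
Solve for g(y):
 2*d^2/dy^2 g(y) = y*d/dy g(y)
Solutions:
 g(y) = C1 + C2*erfi(y/2)


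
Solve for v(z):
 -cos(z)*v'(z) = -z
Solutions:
 v(z) = C1 + Integral(z/cos(z), z)


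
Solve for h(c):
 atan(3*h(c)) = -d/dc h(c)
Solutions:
 Integral(1/atan(3*_y), (_y, h(c))) = C1 - c


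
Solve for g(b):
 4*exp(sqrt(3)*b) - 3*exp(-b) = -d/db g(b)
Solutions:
 g(b) = C1 - 4*sqrt(3)*exp(sqrt(3)*b)/3 - 3*exp(-b)


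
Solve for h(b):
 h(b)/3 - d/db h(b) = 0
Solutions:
 h(b) = C1*exp(b/3)


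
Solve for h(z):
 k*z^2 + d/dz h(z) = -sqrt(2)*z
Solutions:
 h(z) = C1 - k*z^3/3 - sqrt(2)*z^2/2


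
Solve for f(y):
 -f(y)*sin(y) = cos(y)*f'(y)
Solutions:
 f(y) = C1*cos(y)


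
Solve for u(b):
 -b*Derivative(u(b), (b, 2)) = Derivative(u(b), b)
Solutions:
 u(b) = C1 + C2*log(b)


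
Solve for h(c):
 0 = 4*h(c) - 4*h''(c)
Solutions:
 h(c) = C1*exp(-c) + C2*exp(c)


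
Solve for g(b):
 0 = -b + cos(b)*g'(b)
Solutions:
 g(b) = C1 + Integral(b/cos(b), b)


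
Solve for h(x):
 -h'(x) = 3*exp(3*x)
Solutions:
 h(x) = C1 - exp(3*x)


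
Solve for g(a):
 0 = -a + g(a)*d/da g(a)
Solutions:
 g(a) = -sqrt(C1 + a^2)
 g(a) = sqrt(C1 + a^2)


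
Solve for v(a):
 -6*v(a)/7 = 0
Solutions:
 v(a) = 0


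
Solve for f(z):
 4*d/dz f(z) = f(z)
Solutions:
 f(z) = C1*exp(z/4)


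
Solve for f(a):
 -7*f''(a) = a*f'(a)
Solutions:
 f(a) = C1 + C2*erf(sqrt(14)*a/14)


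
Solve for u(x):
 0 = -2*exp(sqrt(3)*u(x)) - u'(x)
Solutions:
 u(x) = sqrt(3)*(2*log(1/(C1 + 2*x)) - log(3))/6


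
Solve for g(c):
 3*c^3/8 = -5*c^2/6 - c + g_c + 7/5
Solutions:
 g(c) = C1 + 3*c^4/32 + 5*c^3/18 + c^2/2 - 7*c/5


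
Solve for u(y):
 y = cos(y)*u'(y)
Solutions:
 u(y) = C1 + Integral(y/cos(y), y)


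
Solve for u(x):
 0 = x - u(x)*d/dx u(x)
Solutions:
 u(x) = -sqrt(C1 + x^2)
 u(x) = sqrt(C1 + x^2)


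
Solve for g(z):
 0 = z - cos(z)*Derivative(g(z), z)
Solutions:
 g(z) = C1 + Integral(z/cos(z), z)


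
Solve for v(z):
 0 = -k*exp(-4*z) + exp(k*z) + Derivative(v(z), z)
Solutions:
 v(z) = C1 - k*exp(-4*z)/4 - exp(k*z)/k


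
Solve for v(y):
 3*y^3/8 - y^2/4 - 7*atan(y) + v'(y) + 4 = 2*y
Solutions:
 v(y) = C1 - 3*y^4/32 + y^3/12 + y^2 + 7*y*atan(y) - 4*y - 7*log(y^2 + 1)/2


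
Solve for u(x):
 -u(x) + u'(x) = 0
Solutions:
 u(x) = C1*exp(x)


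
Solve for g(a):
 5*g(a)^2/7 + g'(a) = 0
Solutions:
 g(a) = 7/(C1 + 5*a)


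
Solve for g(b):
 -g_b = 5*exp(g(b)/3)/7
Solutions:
 g(b) = 3*log(1/(C1 + 5*b)) + 3*log(21)


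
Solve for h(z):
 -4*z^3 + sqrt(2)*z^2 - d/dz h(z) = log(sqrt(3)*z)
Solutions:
 h(z) = C1 - z^4 + sqrt(2)*z^3/3 - z*log(z) - z*log(3)/2 + z


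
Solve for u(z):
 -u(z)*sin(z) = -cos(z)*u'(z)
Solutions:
 u(z) = C1/cos(z)


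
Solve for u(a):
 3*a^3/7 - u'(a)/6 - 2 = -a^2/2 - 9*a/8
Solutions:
 u(a) = C1 + 9*a^4/14 + a^3 + 27*a^2/8 - 12*a


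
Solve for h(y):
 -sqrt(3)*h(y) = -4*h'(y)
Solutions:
 h(y) = C1*exp(sqrt(3)*y/4)


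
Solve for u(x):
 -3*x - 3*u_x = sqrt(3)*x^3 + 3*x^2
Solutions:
 u(x) = C1 - sqrt(3)*x^4/12 - x^3/3 - x^2/2


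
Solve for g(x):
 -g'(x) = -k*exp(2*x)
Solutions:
 g(x) = C1 + k*exp(2*x)/2


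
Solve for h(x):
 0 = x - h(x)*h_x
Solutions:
 h(x) = -sqrt(C1 + x^2)
 h(x) = sqrt(C1 + x^2)


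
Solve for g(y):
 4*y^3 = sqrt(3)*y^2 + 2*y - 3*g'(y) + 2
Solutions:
 g(y) = C1 - y^4/3 + sqrt(3)*y^3/9 + y^2/3 + 2*y/3


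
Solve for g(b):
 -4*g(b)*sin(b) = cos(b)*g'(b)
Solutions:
 g(b) = C1*cos(b)^4


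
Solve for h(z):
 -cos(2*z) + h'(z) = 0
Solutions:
 h(z) = C1 + sin(2*z)/2


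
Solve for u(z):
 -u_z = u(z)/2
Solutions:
 u(z) = C1*exp(-z/2)


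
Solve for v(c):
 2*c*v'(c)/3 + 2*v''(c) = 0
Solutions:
 v(c) = C1 + C2*erf(sqrt(6)*c/6)


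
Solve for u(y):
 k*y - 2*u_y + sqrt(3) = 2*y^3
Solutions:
 u(y) = C1 + k*y^2/4 - y^4/4 + sqrt(3)*y/2


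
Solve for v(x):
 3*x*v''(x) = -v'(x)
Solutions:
 v(x) = C1 + C2*x^(2/3)


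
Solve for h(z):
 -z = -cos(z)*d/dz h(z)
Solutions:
 h(z) = C1 + Integral(z/cos(z), z)


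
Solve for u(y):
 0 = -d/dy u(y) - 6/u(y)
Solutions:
 u(y) = -sqrt(C1 - 12*y)
 u(y) = sqrt(C1 - 12*y)


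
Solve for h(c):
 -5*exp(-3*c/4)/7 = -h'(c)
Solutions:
 h(c) = C1 - 20*exp(-3*c/4)/21


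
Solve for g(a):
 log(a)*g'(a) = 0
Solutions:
 g(a) = C1


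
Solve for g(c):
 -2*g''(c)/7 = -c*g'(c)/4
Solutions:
 g(c) = C1 + C2*erfi(sqrt(7)*c/4)


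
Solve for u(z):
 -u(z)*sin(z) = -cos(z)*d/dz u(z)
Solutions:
 u(z) = C1/cos(z)


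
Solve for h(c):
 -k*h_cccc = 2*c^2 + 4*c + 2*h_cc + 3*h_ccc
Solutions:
 h(c) = C1 + C2*c + C3*exp(c*(sqrt(9 - 8*k) - 3)/(2*k)) + C4*exp(-c*(sqrt(9 - 8*k) + 3)/(2*k)) - c^4/12 + c^3/6 + c^2*(2*k - 3)/4


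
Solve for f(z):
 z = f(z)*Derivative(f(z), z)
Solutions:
 f(z) = -sqrt(C1 + z^2)
 f(z) = sqrt(C1 + z^2)


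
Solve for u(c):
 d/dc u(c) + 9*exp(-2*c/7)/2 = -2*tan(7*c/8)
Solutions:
 u(c) = C1 - 8*log(tan(7*c/8)^2 + 1)/7 + 63*exp(-2*c/7)/4


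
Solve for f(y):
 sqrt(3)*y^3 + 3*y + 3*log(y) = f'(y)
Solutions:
 f(y) = C1 + sqrt(3)*y^4/4 + 3*y^2/2 + 3*y*log(y) - 3*y


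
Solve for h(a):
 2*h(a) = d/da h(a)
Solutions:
 h(a) = C1*exp(2*a)


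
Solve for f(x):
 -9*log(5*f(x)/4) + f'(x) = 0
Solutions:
 Integral(1/(-log(_y) - log(5) + 2*log(2)), (_y, f(x)))/9 = C1 - x


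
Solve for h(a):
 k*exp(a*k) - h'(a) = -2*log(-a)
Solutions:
 h(a) = C1 + 2*a*log(-a) - 2*a + exp(a*k)


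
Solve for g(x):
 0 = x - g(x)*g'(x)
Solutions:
 g(x) = -sqrt(C1 + x^2)
 g(x) = sqrt(C1 + x^2)


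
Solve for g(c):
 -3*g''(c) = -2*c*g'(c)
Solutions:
 g(c) = C1 + C2*erfi(sqrt(3)*c/3)


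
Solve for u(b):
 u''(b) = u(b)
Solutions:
 u(b) = C1*exp(-b) + C2*exp(b)


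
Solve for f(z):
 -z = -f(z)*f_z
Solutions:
 f(z) = -sqrt(C1 + z^2)
 f(z) = sqrt(C1 + z^2)


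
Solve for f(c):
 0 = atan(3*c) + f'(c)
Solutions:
 f(c) = C1 - c*atan(3*c) + log(9*c^2 + 1)/6


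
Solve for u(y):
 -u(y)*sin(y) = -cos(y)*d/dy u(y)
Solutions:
 u(y) = C1/cos(y)


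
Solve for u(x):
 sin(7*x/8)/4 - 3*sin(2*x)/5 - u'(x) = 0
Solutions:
 u(x) = C1 - 2*cos(7*x/8)/7 + 3*cos(2*x)/10


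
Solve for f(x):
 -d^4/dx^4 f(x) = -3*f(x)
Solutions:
 f(x) = C1*exp(-3^(1/4)*x) + C2*exp(3^(1/4)*x) + C3*sin(3^(1/4)*x) + C4*cos(3^(1/4)*x)


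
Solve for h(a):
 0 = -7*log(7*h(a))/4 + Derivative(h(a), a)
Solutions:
 -4*Integral(1/(log(_y) + log(7)), (_y, h(a)))/7 = C1 - a


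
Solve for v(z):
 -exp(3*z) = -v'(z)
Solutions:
 v(z) = C1 + exp(3*z)/3


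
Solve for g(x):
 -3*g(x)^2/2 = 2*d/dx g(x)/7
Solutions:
 g(x) = 4/(C1 + 21*x)


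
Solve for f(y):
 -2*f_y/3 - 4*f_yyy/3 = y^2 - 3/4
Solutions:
 f(y) = C1 + C2*sin(sqrt(2)*y/2) + C3*cos(sqrt(2)*y/2) - y^3/2 + 57*y/8


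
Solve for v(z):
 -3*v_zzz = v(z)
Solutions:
 v(z) = C3*exp(-3^(2/3)*z/3) + (C1*sin(3^(1/6)*z/2) + C2*cos(3^(1/6)*z/2))*exp(3^(2/3)*z/6)


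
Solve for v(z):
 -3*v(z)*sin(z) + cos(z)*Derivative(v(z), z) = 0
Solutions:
 v(z) = C1/cos(z)^3


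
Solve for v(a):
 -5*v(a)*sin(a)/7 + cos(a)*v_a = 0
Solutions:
 v(a) = C1/cos(a)^(5/7)


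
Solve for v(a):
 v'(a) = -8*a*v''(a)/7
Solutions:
 v(a) = C1 + C2*a^(1/8)


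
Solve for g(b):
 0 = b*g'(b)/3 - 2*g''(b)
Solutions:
 g(b) = C1 + C2*erfi(sqrt(3)*b/6)


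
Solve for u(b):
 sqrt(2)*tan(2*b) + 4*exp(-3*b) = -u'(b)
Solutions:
 u(b) = C1 - sqrt(2)*log(tan(2*b)^2 + 1)/4 + 4*exp(-3*b)/3


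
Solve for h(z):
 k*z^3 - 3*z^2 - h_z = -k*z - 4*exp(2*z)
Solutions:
 h(z) = C1 + k*z^4/4 + k*z^2/2 - z^3 + 2*exp(2*z)


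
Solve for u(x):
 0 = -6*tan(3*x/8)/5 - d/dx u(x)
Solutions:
 u(x) = C1 + 16*log(cos(3*x/8))/5


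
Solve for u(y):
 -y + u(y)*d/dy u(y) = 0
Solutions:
 u(y) = -sqrt(C1 + y^2)
 u(y) = sqrt(C1 + y^2)


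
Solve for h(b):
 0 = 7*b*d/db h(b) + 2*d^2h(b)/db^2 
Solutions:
 h(b) = C1 + C2*erf(sqrt(7)*b/2)


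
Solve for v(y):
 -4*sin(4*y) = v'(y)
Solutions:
 v(y) = C1 + cos(4*y)


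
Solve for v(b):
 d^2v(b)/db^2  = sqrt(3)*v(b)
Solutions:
 v(b) = C1*exp(-3^(1/4)*b) + C2*exp(3^(1/4)*b)


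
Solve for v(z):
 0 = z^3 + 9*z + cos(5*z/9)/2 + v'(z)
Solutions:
 v(z) = C1 - z^4/4 - 9*z^2/2 - 9*sin(5*z/9)/10


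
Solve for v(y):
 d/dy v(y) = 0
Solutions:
 v(y) = C1


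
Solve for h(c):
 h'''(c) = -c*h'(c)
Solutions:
 h(c) = C1 + Integral(C2*airyai(-c) + C3*airybi(-c), c)


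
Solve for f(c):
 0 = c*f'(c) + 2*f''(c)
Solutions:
 f(c) = C1 + C2*erf(c/2)


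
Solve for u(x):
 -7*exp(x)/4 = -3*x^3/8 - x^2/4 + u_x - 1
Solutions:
 u(x) = C1 + 3*x^4/32 + x^3/12 + x - 7*exp(x)/4


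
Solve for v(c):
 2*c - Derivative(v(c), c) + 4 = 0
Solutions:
 v(c) = C1 + c^2 + 4*c


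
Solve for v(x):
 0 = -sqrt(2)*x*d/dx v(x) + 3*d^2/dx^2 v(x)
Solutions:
 v(x) = C1 + C2*erfi(2^(3/4)*sqrt(3)*x/6)


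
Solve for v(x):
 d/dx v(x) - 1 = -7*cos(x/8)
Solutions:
 v(x) = C1 + x - 56*sin(x/8)


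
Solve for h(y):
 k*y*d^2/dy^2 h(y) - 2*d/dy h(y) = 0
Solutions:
 h(y) = C1 + y^(((re(k) + 2)*re(k) + im(k)^2)/(re(k)^2 + im(k)^2))*(C2*sin(2*log(y)*Abs(im(k))/(re(k)^2 + im(k)^2)) + C3*cos(2*log(y)*im(k)/(re(k)^2 + im(k)^2)))


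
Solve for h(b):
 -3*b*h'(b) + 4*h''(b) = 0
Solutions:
 h(b) = C1 + C2*erfi(sqrt(6)*b/4)


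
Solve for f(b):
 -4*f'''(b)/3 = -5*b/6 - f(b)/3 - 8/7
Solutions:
 f(b) = C3*exp(2^(1/3)*b/2) - 5*b/2 + (C1*sin(2^(1/3)*sqrt(3)*b/4) + C2*cos(2^(1/3)*sqrt(3)*b/4))*exp(-2^(1/3)*b/4) - 24/7


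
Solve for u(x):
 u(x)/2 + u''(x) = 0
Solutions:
 u(x) = C1*sin(sqrt(2)*x/2) + C2*cos(sqrt(2)*x/2)


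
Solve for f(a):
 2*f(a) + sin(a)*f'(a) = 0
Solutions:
 f(a) = C1*(cos(a) + 1)/(cos(a) - 1)


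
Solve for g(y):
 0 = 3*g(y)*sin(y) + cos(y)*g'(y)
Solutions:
 g(y) = C1*cos(y)^3


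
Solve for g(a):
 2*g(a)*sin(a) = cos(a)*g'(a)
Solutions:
 g(a) = C1/cos(a)^2


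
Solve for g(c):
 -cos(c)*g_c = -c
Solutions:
 g(c) = C1 + Integral(c/cos(c), c)


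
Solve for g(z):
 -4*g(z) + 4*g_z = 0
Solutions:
 g(z) = C1*exp(z)


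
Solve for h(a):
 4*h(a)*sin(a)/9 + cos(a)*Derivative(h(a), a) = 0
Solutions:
 h(a) = C1*cos(a)^(4/9)


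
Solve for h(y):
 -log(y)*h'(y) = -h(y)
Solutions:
 h(y) = C1*exp(li(y))


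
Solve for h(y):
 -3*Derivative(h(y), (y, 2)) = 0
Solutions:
 h(y) = C1 + C2*y


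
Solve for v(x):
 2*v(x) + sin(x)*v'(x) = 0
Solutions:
 v(x) = C1*(cos(x) + 1)/(cos(x) - 1)


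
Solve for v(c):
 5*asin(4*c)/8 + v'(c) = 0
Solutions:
 v(c) = C1 - 5*c*asin(4*c)/8 - 5*sqrt(1 - 16*c^2)/32


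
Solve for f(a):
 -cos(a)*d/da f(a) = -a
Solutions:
 f(a) = C1 + Integral(a/cos(a), a)


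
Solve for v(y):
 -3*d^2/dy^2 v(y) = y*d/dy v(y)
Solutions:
 v(y) = C1 + C2*erf(sqrt(6)*y/6)


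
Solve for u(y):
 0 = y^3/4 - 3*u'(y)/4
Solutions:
 u(y) = C1 + y^4/12


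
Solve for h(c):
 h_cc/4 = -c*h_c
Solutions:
 h(c) = C1 + C2*erf(sqrt(2)*c)


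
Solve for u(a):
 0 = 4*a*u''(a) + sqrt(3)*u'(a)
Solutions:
 u(a) = C1 + C2*a^(1 - sqrt(3)/4)


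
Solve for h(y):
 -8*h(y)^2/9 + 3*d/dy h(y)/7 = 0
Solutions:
 h(y) = -27/(C1 + 56*y)


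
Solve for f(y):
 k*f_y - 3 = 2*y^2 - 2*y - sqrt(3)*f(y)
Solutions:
 f(y) = C1*exp(-sqrt(3)*y/k) + 4*sqrt(3)*k^2/9 - 4*k*y/3 + 2*k/3 + 2*sqrt(3)*y^2/3 - 2*sqrt(3)*y/3 + sqrt(3)


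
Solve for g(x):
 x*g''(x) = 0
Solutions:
 g(x) = C1 + C2*x


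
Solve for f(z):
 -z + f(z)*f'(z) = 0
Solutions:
 f(z) = -sqrt(C1 + z^2)
 f(z) = sqrt(C1 + z^2)


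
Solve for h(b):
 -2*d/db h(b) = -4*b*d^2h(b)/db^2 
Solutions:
 h(b) = C1 + C2*b^(3/2)


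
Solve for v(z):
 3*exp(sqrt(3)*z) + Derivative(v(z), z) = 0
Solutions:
 v(z) = C1 - sqrt(3)*exp(sqrt(3)*z)


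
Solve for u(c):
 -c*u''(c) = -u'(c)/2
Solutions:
 u(c) = C1 + C2*c^(3/2)


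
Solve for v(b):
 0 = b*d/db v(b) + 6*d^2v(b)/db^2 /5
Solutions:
 v(b) = C1 + C2*erf(sqrt(15)*b/6)


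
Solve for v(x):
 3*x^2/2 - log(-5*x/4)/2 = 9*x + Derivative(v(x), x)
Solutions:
 v(x) = C1 + x^3/2 - 9*x^2/2 - x*log(-x)/2 + x*(-log(5)/2 + 1/2 + log(2))


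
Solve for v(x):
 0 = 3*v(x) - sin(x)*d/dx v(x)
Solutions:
 v(x) = C1*(cos(x) - 1)^(3/2)/(cos(x) + 1)^(3/2)


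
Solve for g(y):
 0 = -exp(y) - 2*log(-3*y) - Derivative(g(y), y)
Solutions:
 g(y) = C1 - 2*y*log(-y) + 2*y*(1 - log(3)) - exp(y)


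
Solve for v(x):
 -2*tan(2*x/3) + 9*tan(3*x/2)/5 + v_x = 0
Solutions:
 v(x) = C1 - 3*log(cos(2*x/3)) + 6*log(cos(3*x/2))/5


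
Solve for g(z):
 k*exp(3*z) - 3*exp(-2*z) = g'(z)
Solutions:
 g(z) = C1 + k*exp(3*z)/3 + 3*exp(-2*z)/2


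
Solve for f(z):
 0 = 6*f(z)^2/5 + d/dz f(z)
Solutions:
 f(z) = 5/(C1 + 6*z)


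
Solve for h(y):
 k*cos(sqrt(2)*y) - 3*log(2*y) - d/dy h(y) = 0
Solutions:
 h(y) = C1 + sqrt(2)*k*sin(sqrt(2)*y)/2 - 3*y*log(y) - 3*y*log(2) + 3*y


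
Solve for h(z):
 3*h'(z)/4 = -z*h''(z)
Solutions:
 h(z) = C1 + C2*z^(1/4)


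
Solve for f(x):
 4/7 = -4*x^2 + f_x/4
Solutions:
 f(x) = C1 + 16*x^3/3 + 16*x/7


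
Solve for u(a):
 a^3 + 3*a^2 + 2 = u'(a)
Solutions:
 u(a) = C1 + a^4/4 + a^3 + 2*a


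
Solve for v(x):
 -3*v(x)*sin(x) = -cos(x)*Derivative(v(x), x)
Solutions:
 v(x) = C1/cos(x)^3


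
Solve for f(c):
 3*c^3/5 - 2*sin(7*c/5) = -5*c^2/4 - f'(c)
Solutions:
 f(c) = C1 - 3*c^4/20 - 5*c^3/12 - 10*cos(7*c/5)/7


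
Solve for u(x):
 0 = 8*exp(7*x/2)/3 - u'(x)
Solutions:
 u(x) = C1 + 16*exp(7*x/2)/21


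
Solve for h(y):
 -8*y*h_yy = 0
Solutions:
 h(y) = C1 + C2*y


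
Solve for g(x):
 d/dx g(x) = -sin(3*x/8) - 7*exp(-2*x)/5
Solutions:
 g(x) = C1 + 8*cos(3*x/8)/3 + 7*exp(-2*x)/10


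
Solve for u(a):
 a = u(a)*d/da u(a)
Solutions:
 u(a) = -sqrt(C1 + a^2)
 u(a) = sqrt(C1 + a^2)


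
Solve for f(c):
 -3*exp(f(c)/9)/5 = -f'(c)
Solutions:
 f(c) = 9*log(-1/(C1 + 3*c)) + 9*log(45)


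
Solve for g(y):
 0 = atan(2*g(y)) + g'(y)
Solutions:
 Integral(1/atan(2*_y), (_y, g(y))) = C1 - y


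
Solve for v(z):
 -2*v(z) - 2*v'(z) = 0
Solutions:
 v(z) = C1*exp(-z)


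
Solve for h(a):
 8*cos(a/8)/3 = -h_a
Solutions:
 h(a) = C1 - 64*sin(a/8)/3


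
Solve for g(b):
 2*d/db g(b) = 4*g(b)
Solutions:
 g(b) = C1*exp(2*b)


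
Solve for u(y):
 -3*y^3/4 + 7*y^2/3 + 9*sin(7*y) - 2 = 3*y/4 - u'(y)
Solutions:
 u(y) = C1 + 3*y^4/16 - 7*y^3/9 + 3*y^2/8 + 2*y + 9*cos(7*y)/7


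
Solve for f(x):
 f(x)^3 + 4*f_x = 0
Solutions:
 f(x) = -sqrt(2)*sqrt(-1/(C1 - x))
 f(x) = sqrt(2)*sqrt(-1/(C1 - x))


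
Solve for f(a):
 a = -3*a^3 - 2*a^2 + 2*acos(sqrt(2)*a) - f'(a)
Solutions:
 f(a) = C1 - 3*a^4/4 - 2*a^3/3 - a^2/2 + 2*a*acos(sqrt(2)*a) - sqrt(2)*sqrt(1 - 2*a^2)


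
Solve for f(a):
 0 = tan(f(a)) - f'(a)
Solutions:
 f(a) = pi - asin(C1*exp(a))
 f(a) = asin(C1*exp(a))


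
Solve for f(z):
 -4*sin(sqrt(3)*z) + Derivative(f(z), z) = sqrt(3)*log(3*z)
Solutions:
 f(z) = C1 + sqrt(3)*z*(log(z) - 1) + sqrt(3)*z*log(3) - 4*sqrt(3)*cos(sqrt(3)*z)/3


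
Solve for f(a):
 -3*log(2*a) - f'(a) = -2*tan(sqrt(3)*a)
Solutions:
 f(a) = C1 - 3*a*log(a) - 3*a*log(2) + 3*a - 2*sqrt(3)*log(cos(sqrt(3)*a))/3


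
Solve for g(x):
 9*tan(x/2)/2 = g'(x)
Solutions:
 g(x) = C1 - 9*log(cos(x/2))


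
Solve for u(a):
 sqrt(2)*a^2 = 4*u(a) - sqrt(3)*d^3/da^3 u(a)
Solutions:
 u(a) = C3*exp(2^(2/3)*3^(5/6)*a/3) + sqrt(2)*a^2/4 + (C1*sin(2^(2/3)*3^(1/3)*a/2) + C2*cos(2^(2/3)*3^(1/3)*a/2))*exp(-2^(2/3)*3^(5/6)*a/6)


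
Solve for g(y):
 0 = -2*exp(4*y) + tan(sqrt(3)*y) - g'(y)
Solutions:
 g(y) = C1 - exp(4*y)/2 - sqrt(3)*log(cos(sqrt(3)*y))/3


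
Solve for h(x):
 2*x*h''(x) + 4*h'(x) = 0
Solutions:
 h(x) = C1 + C2/x


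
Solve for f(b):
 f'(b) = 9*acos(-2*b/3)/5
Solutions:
 f(b) = C1 + 9*b*acos(-2*b/3)/5 + 9*sqrt(9 - 4*b^2)/10


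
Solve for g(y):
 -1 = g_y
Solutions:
 g(y) = C1 - y


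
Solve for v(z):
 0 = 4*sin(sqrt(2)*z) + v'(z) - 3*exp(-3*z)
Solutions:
 v(z) = C1 + 2*sqrt(2)*cos(sqrt(2)*z) - exp(-3*z)


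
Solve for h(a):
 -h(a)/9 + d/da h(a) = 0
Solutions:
 h(a) = C1*exp(a/9)


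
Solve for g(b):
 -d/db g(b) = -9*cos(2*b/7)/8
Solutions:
 g(b) = C1 + 63*sin(2*b/7)/16


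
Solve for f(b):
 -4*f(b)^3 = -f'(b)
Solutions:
 f(b) = -sqrt(2)*sqrt(-1/(C1 + 4*b))/2
 f(b) = sqrt(2)*sqrt(-1/(C1 + 4*b))/2


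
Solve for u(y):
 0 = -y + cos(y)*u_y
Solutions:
 u(y) = C1 + Integral(y/cos(y), y)


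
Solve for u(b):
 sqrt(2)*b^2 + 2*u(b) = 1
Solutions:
 u(b) = -sqrt(2)*b^2/2 + 1/2


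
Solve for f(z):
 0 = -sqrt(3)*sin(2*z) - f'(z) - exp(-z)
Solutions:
 f(z) = C1 + sqrt(3)*cos(2*z)/2 + exp(-z)


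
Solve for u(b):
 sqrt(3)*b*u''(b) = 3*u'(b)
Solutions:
 u(b) = C1 + C2*b^(1 + sqrt(3))


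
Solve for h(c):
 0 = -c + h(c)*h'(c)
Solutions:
 h(c) = -sqrt(C1 + c^2)
 h(c) = sqrt(C1 + c^2)


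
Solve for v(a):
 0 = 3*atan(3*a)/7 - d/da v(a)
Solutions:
 v(a) = C1 + 3*a*atan(3*a)/7 - log(9*a^2 + 1)/14


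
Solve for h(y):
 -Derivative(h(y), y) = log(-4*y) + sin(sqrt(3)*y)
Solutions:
 h(y) = C1 - y*log(-y) - 2*y*log(2) + y + sqrt(3)*cos(sqrt(3)*y)/3


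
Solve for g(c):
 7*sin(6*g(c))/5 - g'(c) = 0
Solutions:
 -7*c/5 + log(cos(6*g(c)) - 1)/12 - log(cos(6*g(c)) + 1)/12 = C1


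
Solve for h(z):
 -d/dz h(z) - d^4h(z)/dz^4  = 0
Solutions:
 h(z) = C1 + C4*exp(-z) + (C2*sin(sqrt(3)*z/2) + C3*cos(sqrt(3)*z/2))*exp(z/2)


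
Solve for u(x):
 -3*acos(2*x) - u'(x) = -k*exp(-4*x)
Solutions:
 u(x) = C1 - k*exp(-4*x)/4 - 3*x*acos(2*x) + 3*sqrt(1 - 4*x^2)/2


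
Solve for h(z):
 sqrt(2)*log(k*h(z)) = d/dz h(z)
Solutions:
 li(k*h(z))/k = C1 + sqrt(2)*z


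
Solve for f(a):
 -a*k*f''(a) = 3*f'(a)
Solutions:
 f(a) = C1 + a^(((re(k) - 3)*re(k) + im(k)^2)/(re(k)^2 + im(k)^2))*(C2*sin(3*log(a)*Abs(im(k))/(re(k)^2 + im(k)^2)) + C3*cos(3*log(a)*im(k)/(re(k)^2 + im(k)^2)))


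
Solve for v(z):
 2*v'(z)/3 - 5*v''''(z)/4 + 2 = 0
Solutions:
 v(z) = C1 + C4*exp(2*15^(2/3)*z/15) - 3*z + (C2*sin(3^(1/6)*5^(2/3)*z/5) + C3*cos(3^(1/6)*5^(2/3)*z/5))*exp(-15^(2/3)*z/15)


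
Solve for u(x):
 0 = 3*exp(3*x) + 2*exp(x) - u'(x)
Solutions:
 u(x) = C1 + exp(3*x) + 2*exp(x)


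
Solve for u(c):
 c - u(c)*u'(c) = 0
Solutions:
 u(c) = -sqrt(C1 + c^2)
 u(c) = sqrt(C1 + c^2)


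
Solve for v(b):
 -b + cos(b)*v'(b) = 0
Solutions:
 v(b) = C1 + Integral(b/cos(b), b)


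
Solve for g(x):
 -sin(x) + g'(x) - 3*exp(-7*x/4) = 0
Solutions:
 g(x) = C1 - cos(x) - 12*exp(-7*x/4)/7


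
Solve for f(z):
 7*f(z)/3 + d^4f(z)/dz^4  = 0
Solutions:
 f(z) = (C1*sin(sqrt(2)*3^(3/4)*7^(1/4)*z/6) + C2*cos(sqrt(2)*3^(3/4)*7^(1/4)*z/6))*exp(-sqrt(2)*3^(3/4)*7^(1/4)*z/6) + (C3*sin(sqrt(2)*3^(3/4)*7^(1/4)*z/6) + C4*cos(sqrt(2)*3^(3/4)*7^(1/4)*z/6))*exp(sqrt(2)*3^(3/4)*7^(1/4)*z/6)


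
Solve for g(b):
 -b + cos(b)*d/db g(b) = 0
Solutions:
 g(b) = C1 + Integral(b/cos(b), b)


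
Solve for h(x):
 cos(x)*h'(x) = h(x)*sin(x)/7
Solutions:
 h(x) = C1/cos(x)^(1/7)


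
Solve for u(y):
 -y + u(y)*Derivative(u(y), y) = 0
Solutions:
 u(y) = -sqrt(C1 + y^2)
 u(y) = sqrt(C1 + y^2)


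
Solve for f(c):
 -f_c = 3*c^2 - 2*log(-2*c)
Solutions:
 f(c) = C1 - c^3 + 2*c*log(-c) + 2*c*(-1 + log(2))


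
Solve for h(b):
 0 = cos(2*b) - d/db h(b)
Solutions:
 h(b) = C1 + sin(2*b)/2


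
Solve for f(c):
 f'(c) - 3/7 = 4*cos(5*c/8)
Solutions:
 f(c) = C1 + 3*c/7 + 32*sin(5*c/8)/5


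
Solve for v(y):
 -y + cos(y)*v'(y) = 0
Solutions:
 v(y) = C1 + Integral(y/cos(y), y)


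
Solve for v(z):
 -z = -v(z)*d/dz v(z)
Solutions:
 v(z) = -sqrt(C1 + z^2)
 v(z) = sqrt(C1 + z^2)


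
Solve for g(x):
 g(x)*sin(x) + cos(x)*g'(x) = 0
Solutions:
 g(x) = C1*cos(x)


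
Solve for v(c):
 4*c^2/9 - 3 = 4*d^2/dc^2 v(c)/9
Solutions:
 v(c) = C1 + C2*c + c^4/12 - 27*c^2/8


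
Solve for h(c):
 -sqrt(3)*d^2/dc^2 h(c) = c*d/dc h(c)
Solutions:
 h(c) = C1 + C2*erf(sqrt(2)*3^(3/4)*c/6)


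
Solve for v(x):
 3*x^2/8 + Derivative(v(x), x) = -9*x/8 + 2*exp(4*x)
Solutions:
 v(x) = C1 - x^3/8 - 9*x^2/16 + exp(4*x)/2


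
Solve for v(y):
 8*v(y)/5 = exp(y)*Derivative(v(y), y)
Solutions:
 v(y) = C1*exp(-8*exp(-y)/5)


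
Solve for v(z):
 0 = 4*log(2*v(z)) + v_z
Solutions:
 Integral(1/(log(_y) + log(2)), (_y, v(z)))/4 = C1 - z


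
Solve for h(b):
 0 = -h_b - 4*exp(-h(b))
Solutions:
 h(b) = log(C1 - 4*b)


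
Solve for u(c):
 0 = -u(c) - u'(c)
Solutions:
 u(c) = C1*exp(-c)


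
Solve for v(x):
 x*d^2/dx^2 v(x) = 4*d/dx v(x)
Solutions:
 v(x) = C1 + C2*x^5


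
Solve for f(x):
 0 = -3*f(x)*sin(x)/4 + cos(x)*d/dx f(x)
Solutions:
 f(x) = C1/cos(x)^(3/4)


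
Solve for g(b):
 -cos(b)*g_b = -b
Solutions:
 g(b) = C1 + Integral(b/cos(b), b)


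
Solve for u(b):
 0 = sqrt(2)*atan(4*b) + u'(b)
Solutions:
 u(b) = C1 - sqrt(2)*(b*atan(4*b) - log(16*b^2 + 1)/8)


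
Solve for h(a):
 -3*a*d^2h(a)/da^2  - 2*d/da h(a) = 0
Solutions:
 h(a) = C1 + C2*a^(1/3)


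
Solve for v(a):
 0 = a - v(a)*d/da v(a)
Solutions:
 v(a) = -sqrt(C1 + a^2)
 v(a) = sqrt(C1 + a^2)


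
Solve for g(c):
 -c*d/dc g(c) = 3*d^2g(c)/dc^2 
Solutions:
 g(c) = C1 + C2*erf(sqrt(6)*c/6)


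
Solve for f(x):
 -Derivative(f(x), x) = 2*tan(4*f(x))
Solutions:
 f(x) = -asin(C1*exp(-8*x))/4 + pi/4
 f(x) = asin(C1*exp(-8*x))/4


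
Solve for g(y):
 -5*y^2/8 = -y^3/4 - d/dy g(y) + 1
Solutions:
 g(y) = C1 - y^4/16 + 5*y^3/24 + y


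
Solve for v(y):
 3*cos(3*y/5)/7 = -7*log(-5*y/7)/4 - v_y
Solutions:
 v(y) = C1 - 7*y*log(-y)/4 - 7*y*log(5)/4 + 7*y/4 + 7*y*log(7)/4 - 5*sin(3*y/5)/7


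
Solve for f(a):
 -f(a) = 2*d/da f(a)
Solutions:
 f(a) = C1*exp(-a/2)


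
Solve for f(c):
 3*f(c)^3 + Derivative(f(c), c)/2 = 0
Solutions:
 f(c) = -sqrt(2)*sqrt(-1/(C1 - 6*c))/2
 f(c) = sqrt(2)*sqrt(-1/(C1 - 6*c))/2


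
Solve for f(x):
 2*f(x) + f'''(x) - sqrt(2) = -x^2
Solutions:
 f(x) = C3*exp(-2^(1/3)*x) - x^2/2 + (C1*sin(2^(1/3)*sqrt(3)*x/2) + C2*cos(2^(1/3)*sqrt(3)*x/2))*exp(2^(1/3)*x/2) + sqrt(2)/2


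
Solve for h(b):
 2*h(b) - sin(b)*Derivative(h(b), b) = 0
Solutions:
 h(b) = C1*(cos(b) - 1)/(cos(b) + 1)


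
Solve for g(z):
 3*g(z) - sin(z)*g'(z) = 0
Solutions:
 g(z) = C1*(cos(z) - 1)^(3/2)/(cos(z) + 1)^(3/2)


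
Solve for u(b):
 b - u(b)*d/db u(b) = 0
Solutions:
 u(b) = -sqrt(C1 + b^2)
 u(b) = sqrt(C1 + b^2)


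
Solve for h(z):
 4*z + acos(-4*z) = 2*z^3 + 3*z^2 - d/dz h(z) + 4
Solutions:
 h(z) = C1 + z^4/2 + z^3 - 2*z^2 - z*acos(-4*z) + 4*z - sqrt(1 - 16*z^2)/4


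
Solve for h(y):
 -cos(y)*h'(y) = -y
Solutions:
 h(y) = C1 + Integral(y/cos(y), y)


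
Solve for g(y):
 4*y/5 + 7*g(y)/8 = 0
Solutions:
 g(y) = -32*y/35


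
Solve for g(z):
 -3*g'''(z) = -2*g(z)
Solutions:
 g(z) = C3*exp(2^(1/3)*3^(2/3)*z/3) + (C1*sin(2^(1/3)*3^(1/6)*z/2) + C2*cos(2^(1/3)*3^(1/6)*z/2))*exp(-2^(1/3)*3^(2/3)*z/6)


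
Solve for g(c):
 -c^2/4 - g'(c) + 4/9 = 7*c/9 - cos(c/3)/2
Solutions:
 g(c) = C1 - c^3/12 - 7*c^2/18 + 4*c/9 + 3*sin(c/3)/2


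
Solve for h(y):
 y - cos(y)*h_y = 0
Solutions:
 h(y) = C1 + Integral(y/cos(y), y)


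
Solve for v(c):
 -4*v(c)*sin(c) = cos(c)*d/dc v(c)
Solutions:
 v(c) = C1*cos(c)^4


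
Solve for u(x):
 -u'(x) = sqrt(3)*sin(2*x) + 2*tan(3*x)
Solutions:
 u(x) = C1 + 2*log(cos(3*x))/3 + sqrt(3)*cos(2*x)/2


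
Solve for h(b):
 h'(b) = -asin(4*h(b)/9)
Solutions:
 Integral(1/asin(4*_y/9), (_y, h(b))) = C1 - b


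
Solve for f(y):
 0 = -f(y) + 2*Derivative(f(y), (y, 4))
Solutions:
 f(y) = C1*exp(-2^(3/4)*y/2) + C2*exp(2^(3/4)*y/2) + C3*sin(2^(3/4)*y/2) + C4*cos(2^(3/4)*y/2)


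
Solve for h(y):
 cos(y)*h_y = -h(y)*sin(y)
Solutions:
 h(y) = C1*cos(y)


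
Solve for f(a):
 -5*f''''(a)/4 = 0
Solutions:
 f(a) = C1 + C2*a + C3*a^2 + C4*a^3


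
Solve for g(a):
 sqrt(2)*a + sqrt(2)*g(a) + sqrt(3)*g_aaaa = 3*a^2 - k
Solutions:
 g(a) = 3*sqrt(2)*a^2/2 - a - sqrt(2)*k/2 + (C1*sin(2^(5/8)*3^(7/8)*a/6) + C2*cos(2^(5/8)*3^(7/8)*a/6))*exp(-2^(5/8)*3^(7/8)*a/6) + (C3*sin(2^(5/8)*3^(7/8)*a/6) + C4*cos(2^(5/8)*3^(7/8)*a/6))*exp(2^(5/8)*3^(7/8)*a/6)


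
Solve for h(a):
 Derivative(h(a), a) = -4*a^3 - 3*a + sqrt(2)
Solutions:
 h(a) = C1 - a^4 - 3*a^2/2 + sqrt(2)*a


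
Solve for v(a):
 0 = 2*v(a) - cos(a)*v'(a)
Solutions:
 v(a) = C1*(sin(a) + 1)/(sin(a) - 1)


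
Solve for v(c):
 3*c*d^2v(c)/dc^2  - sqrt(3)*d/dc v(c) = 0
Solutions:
 v(c) = C1 + C2*c^(sqrt(3)/3 + 1)


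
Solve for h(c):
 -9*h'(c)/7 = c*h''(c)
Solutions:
 h(c) = C1 + C2/c^(2/7)


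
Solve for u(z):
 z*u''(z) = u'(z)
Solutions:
 u(z) = C1 + C2*z^2


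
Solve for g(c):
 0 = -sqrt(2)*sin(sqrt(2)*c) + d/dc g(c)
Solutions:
 g(c) = C1 - cos(sqrt(2)*c)


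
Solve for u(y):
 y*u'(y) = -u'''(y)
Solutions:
 u(y) = C1 + Integral(C2*airyai(-y) + C3*airybi(-y), y)


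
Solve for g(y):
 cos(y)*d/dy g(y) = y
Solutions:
 g(y) = C1 + Integral(y/cos(y), y)


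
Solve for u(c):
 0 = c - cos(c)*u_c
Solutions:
 u(c) = C1 + Integral(c/cos(c), c)


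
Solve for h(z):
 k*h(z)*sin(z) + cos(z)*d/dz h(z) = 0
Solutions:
 h(z) = C1*exp(k*log(cos(z)))


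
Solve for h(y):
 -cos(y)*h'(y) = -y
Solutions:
 h(y) = C1 + Integral(y/cos(y), y)


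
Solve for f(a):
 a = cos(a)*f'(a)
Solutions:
 f(a) = C1 + Integral(a/cos(a), a)


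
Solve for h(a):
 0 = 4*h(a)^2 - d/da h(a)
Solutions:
 h(a) = -1/(C1 + 4*a)


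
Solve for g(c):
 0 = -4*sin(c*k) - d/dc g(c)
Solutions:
 g(c) = C1 + 4*cos(c*k)/k


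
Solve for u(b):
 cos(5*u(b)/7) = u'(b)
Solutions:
 -b - 7*log(sin(5*u(b)/7) - 1)/10 + 7*log(sin(5*u(b)/7) + 1)/10 = C1


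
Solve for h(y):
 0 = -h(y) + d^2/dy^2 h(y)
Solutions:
 h(y) = C1*exp(-y) + C2*exp(y)


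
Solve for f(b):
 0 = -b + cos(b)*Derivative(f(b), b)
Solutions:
 f(b) = C1 + Integral(b/cos(b), b)


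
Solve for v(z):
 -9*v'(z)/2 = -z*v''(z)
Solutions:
 v(z) = C1 + C2*z^(11/2)


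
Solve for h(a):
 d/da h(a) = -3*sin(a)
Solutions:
 h(a) = C1 + 3*cos(a)


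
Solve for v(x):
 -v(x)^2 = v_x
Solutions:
 v(x) = 1/(C1 + x)


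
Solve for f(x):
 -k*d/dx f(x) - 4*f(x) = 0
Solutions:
 f(x) = C1*exp(-4*x/k)


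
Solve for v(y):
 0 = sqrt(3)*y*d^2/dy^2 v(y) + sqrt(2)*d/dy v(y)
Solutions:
 v(y) = C1 + C2*y^(1 - sqrt(6)/3)


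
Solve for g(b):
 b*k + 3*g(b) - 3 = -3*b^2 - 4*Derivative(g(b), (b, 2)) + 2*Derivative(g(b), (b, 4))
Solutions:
 g(b) = C1*exp(-b*sqrt(1 + sqrt(10)/2)) + C2*exp(b*sqrt(1 + sqrt(10)/2)) + C3*sin(b*sqrt(-1 + sqrt(10)/2)) + C4*cos(b*sqrt(-1 + sqrt(10)/2)) - b^2 - b*k/3 + 11/3


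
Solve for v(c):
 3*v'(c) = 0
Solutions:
 v(c) = C1


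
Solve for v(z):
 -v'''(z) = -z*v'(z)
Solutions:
 v(z) = C1 + Integral(C2*airyai(z) + C3*airybi(z), z)


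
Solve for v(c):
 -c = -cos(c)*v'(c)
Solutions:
 v(c) = C1 + Integral(c/cos(c), c)


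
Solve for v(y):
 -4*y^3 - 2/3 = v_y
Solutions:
 v(y) = C1 - y^4 - 2*y/3


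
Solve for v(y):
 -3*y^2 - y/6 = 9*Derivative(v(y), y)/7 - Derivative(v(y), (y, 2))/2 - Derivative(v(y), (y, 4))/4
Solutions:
 v(y) = C1 + C2*exp(-y*(-7*2^(2/3)*63^(1/3)/(81 + sqrt(6855))^(1/3) + 294^(1/3)*(81 + sqrt(6855))^(1/3))/42)*sin(3^(1/6)*y*(21*2^(2/3)*7^(1/3)/(81 + sqrt(6855))^(1/3) + 3^(2/3)*98^(1/3)*(81 + sqrt(6855))^(1/3))/42) + C3*exp(-y*(-7*2^(2/3)*63^(1/3)/(81 + sqrt(6855))^(1/3) + 294^(1/3)*(81 + sqrt(6855))^(1/3))/42)*cos(3^(1/6)*y*(21*2^(2/3)*7^(1/3)/(81 + sqrt(6855))^(1/3) + 3^(2/3)*98^(1/3)*(81 + sqrt(6855))^(1/3))/42) + C4*exp(y*(-7*2^(2/3)*63^(1/3)/(81 + sqrt(6855))^(1/3) + 294^(1/3)*(81 + sqrt(6855))^(1/3))/21) - 7*y^3/9 - 35*y^2/36 - 245*y/324


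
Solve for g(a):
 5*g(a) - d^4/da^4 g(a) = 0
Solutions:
 g(a) = C1*exp(-5^(1/4)*a) + C2*exp(5^(1/4)*a) + C3*sin(5^(1/4)*a) + C4*cos(5^(1/4)*a)


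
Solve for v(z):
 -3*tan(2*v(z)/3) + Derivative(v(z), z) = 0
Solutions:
 v(z) = -3*asin(C1*exp(2*z))/2 + 3*pi/2
 v(z) = 3*asin(C1*exp(2*z))/2


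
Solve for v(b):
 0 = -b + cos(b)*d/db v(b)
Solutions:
 v(b) = C1 + Integral(b/cos(b), b)


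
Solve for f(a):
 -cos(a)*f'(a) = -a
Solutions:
 f(a) = C1 + Integral(a/cos(a), a)


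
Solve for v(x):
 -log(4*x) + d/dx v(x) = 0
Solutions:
 v(x) = C1 + x*log(x) - x + x*log(4)


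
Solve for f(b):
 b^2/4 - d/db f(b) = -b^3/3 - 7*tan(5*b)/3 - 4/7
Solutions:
 f(b) = C1 + b^4/12 + b^3/12 + 4*b/7 - 7*log(cos(5*b))/15


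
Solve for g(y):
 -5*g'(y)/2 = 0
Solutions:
 g(y) = C1


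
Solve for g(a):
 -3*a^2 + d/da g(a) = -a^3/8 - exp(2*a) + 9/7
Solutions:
 g(a) = C1 - a^4/32 + a^3 + 9*a/7 - exp(2*a)/2


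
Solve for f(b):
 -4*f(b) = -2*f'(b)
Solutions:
 f(b) = C1*exp(2*b)


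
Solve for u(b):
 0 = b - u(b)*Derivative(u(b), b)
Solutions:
 u(b) = -sqrt(C1 + b^2)
 u(b) = sqrt(C1 + b^2)


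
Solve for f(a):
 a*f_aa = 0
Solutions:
 f(a) = C1 + C2*a


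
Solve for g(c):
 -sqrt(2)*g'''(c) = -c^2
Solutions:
 g(c) = C1 + C2*c + C3*c^2 + sqrt(2)*c^5/120


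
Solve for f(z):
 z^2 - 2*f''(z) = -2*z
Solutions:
 f(z) = C1 + C2*z + z^4/24 + z^3/6


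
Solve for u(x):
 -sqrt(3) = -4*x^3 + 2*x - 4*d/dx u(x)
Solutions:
 u(x) = C1 - x^4/4 + x^2/4 + sqrt(3)*x/4


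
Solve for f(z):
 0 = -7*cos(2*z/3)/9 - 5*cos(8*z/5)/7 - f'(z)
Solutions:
 f(z) = C1 - 7*sin(2*z/3)/6 - 25*sin(8*z/5)/56


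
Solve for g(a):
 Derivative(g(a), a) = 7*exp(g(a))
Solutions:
 g(a) = log(-1/(C1 + 7*a))


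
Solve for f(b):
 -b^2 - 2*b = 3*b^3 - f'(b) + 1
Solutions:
 f(b) = C1 + 3*b^4/4 + b^3/3 + b^2 + b


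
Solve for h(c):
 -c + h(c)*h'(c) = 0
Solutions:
 h(c) = -sqrt(C1 + c^2)
 h(c) = sqrt(C1 + c^2)


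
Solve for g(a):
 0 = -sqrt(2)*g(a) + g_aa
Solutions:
 g(a) = C1*exp(-2^(1/4)*a) + C2*exp(2^(1/4)*a)


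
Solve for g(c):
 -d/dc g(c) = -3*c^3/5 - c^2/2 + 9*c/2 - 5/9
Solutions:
 g(c) = C1 + 3*c^4/20 + c^3/6 - 9*c^2/4 + 5*c/9


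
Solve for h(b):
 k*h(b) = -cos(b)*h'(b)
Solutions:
 h(b) = C1*exp(k*(log(sin(b) - 1) - log(sin(b) + 1))/2)


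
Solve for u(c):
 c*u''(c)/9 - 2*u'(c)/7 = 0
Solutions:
 u(c) = C1 + C2*c^(25/7)


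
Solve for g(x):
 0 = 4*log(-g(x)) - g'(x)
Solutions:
 -li(-g(x)) = C1 + 4*x


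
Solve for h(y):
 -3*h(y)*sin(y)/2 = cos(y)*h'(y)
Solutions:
 h(y) = C1*cos(y)^(3/2)


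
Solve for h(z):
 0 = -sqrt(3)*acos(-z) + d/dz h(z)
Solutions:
 h(z) = C1 + sqrt(3)*(z*acos(-z) + sqrt(1 - z^2))


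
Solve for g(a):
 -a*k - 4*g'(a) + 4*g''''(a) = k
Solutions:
 g(a) = C1 + C4*exp(a) - a^2*k/8 - a*k/4 + (C2*sin(sqrt(3)*a/2) + C3*cos(sqrt(3)*a/2))*exp(-a/2)


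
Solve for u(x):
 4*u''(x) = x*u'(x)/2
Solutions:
 u(x) = C1 + C2*erfi(x/4)


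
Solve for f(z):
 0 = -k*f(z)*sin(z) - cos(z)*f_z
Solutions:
 f(z) = C1*exp(k*log(cos(z)))


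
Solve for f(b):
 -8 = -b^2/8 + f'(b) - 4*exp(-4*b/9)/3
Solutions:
 f(b) = C1 + b^3/24 - 8*b - 3*exp(-4*b/9)
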